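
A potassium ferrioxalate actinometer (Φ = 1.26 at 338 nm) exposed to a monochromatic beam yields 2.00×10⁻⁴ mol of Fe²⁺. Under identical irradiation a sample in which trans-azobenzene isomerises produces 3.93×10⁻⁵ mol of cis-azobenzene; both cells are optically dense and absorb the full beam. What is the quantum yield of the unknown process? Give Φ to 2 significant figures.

Photons absorbed by the actinometer: 2.00×10⁻⁴ / 1.26 = 1.587×10⁻⁴ mol.
Φ(unknown) = 3.93×10⁻⁵ / 1.587×10⁻⁴ = 0.25.

Φ = 0.25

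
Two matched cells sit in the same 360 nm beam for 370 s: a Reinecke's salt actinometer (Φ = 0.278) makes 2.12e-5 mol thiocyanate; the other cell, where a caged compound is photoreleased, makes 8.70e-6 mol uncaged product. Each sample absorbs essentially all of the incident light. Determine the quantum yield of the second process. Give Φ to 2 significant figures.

Photons absorbed by the actinometer: 2.12e-5 / 0.278 = 7.626e-5 mol.
Φ(unknown) = 8.70e-6 / 7.626e-5 = 0.11.

Φ = 0.11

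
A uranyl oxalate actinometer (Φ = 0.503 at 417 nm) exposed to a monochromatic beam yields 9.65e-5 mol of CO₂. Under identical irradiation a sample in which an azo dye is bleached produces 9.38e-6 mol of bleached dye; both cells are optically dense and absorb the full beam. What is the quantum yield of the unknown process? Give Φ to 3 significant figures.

Photons absorbed by the actinometer: 9.65e-5 / 0.503 = 1.918e-4 mol.
Φ(unknown) = 9.38e-6 / 1.918e-4 = 0.0489.

Φ = 0.0489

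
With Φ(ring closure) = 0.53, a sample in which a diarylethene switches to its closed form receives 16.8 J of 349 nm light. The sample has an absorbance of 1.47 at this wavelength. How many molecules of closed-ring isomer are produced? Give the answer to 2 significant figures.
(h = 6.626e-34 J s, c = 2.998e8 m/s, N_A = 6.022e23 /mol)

1.5e19 molecules

Photon energy at 349 nm: hc/λ = (6.626e-34)(2.998e8)/(349e-9) = 5.692e-19 J.
Photons incident: 16.8 / 5.692e-19 = 2.952e19, i.e. 2.952e19/6.022e23 = 4.902e-5 mol.
Fraction absorbed: 1 − 10^(−1.47) = 0.9661.
Photons absorbed: 0.9661 × 4.902e-5 = 4.736e-5 mol.
Product: Φ × n_abs = 0.53 × 4.736e-5 = 2.510e-5 mol.
As a count: 2.510e-5 × 6.022e23 = 1.5e19.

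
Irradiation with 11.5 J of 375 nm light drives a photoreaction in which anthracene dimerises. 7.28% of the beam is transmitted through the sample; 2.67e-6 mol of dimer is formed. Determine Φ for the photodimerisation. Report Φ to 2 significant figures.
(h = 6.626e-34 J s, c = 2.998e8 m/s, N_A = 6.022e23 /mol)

Φ = 0.080

Photon energy at 375 nm: hc/λ = (6.626e-34)(2.998e8)/(375e-9) = 5.297e-19 J.
Photons incident: 11.5 / 5.297e-19 = 2.171e19, i.e. 2.171e19/6.022e23 = 3.605e-5 mol.
Fraction absorbed: 1 − 7.28/100 = 0.9272.
Photons absorbed: 0.9272 × 3.605e-5 = 3.343e-5 mol.
Φ = 2.67e-6 mol / 3.343e-5 mol photons = 0.080.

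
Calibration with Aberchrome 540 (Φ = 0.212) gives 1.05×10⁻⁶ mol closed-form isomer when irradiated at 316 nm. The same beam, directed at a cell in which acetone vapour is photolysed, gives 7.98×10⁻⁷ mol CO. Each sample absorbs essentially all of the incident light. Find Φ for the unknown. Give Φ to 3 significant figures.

Φ = 0.161

Photons absorbed by the actinometer: 1.05×10⁻⁶ / 0.212 = 4.953×10⁻⁶ mol.
Φ(unknown) = 7.98×10⁻⁷ / 4.953×10⁻⁶ = 0.161.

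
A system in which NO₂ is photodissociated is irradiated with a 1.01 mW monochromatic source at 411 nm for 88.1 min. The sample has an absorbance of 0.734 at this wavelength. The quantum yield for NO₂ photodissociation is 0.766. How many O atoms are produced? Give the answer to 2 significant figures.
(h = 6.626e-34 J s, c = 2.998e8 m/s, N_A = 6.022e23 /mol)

Photon energy at 411 nm: hc/λ = (6.626e-34)(2.998e8)/(411e-9) = 4.833e-19 J.
Energy delivered: (1.01 mW)(5286 s) = 5.339 J.
Photons incident: 5.339 / 4.833e-19 = 1.105e19, i.e. 1.105e19/6.022e23 = 1.835e-5 mol.
Fraction absorbed: 1 − 10^(−0.734) = 0.8155.
Photons absorbed: 0.8155 × 1.835e-5 = 1.496e-5 mol.
Product: Φ × n_abs = 0.766 × 1.496e-5 = 1.146e-5 mol.
As a count: 1.146e-5 × 6.022e23 = 6.9e18.

6.9e18 atoms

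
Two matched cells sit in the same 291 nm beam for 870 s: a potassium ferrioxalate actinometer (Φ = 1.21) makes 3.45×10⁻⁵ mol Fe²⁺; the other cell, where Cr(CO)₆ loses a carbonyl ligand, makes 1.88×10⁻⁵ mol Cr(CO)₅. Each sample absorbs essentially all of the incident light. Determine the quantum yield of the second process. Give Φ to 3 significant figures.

Φ = 0.659

Photons absorbed by the actinometer: 3.45×10⁻⁵ / 1.21 = 2.851×10⁻⁵ mol.
Φ(unknown) = 1.88×10⁻⁵ / 2.851×10⁻⁵ = 0.659.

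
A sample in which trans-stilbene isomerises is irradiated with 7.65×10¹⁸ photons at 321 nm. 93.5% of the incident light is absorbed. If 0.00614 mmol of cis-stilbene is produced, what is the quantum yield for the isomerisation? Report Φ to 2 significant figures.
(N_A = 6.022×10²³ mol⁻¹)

Product: 0.00614 mmol = 6.14×10⁻⁶ mol.
Moles of photons: 7.65×10¹⁸ / 6.022×10²³ = 1.270×10⁻⁵ mol.
Photons absorbed: 0.935 × 1.270×10⁻⁵ = 1.187×10⁻⁵ mol.
Φ = 6.14×10⁻⁶ mol / 1.187×10⁻⁵ mol photons = 0.52.

Φ = 0.52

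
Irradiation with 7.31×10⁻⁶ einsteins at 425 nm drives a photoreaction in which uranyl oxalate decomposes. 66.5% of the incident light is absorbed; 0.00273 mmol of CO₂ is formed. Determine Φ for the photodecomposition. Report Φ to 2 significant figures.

Φ = 0.56

Product: 0.00273 mmol = 2.73×10⁻⁶ mol.
Photons absorbed: 0.665 × 7.31×10⁻⁶ = 4.861×10⁻⁶ mol.
Φ = 2.73×10⁻⁶ mol / 4.861×10⁻⁶ mol photons = 0.56.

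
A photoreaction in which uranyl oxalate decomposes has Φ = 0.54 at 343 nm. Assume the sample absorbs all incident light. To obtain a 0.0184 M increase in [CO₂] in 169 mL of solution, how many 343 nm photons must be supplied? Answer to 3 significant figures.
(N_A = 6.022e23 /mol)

Product: (0.0184 M)(0.169 L) = 0.003110 mol.
Photons that must be absorbed: 0.003110 / 0.54 = 0.005759 mol.
Photon count: 0.005759 × 6.022e23 = 3.47e21.

3.47e21 photons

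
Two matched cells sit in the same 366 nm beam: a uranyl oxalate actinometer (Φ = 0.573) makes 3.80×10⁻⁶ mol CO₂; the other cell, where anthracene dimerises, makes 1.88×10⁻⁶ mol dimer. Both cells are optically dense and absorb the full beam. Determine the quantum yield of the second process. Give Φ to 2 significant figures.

Photons absorbed by the actinometer: 3.80×10⁻⁶ / 0.573 = 6.632×10⁻⁶ mol.
Φ(unknown) = 1.88×10⁻⁶ / 6.632×10⁻⁶ = 0.28.

Φ = 0.28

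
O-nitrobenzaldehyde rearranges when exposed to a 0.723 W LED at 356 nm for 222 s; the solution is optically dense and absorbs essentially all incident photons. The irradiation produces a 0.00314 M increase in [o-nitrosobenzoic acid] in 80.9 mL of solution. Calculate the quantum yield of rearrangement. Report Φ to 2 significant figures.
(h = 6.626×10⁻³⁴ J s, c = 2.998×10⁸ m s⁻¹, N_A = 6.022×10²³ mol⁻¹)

Product: (0.00314 M)(0.0809 L) = 2.540×10⁻⁴ mol.
Photon energy at 356 nm: hc/λ = (6.626×10⁻³⁴)(2.998×10⁸)/(356×10⁻⁹) = 5.580×10⁻¹⁹ J.
Energy delivered: (0.723 W)(222 s) = 160.5 J.
Photons incident: 160.5 / 5.580×10⁻¹⁹ = 2.876×10²⁰, i.e. 2.876×10²⁰/6.022×10²³ = 4.776×10⁻⁴ mol.
Φ = 2.540×10⁻⁴ mol / 4.776×10⁻⁴ mol photons = 0.53.

Φ = 0.53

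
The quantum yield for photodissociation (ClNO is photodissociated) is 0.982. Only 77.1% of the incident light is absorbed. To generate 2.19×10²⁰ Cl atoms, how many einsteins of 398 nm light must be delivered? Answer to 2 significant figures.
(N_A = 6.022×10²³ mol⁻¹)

Product: 2.19×10²⁰ / 6.022×10²³ = 3.637×10⁻⁴ mol.
Photons that must be absorbed: 3.637×10⁻⁴ / 0.982 = 3.704×10⁻⁴ mol.
Incident photons needed: 3.704×10⁻⁴ / 0.771 = 4.804×10⁻⁴ mol.

4.8×10⁻⁴ einstein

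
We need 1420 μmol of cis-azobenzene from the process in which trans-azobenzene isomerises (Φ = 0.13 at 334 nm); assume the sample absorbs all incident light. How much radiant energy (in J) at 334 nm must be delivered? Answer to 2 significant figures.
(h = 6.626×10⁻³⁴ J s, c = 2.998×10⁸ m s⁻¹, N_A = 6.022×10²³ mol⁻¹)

Product: 1420 μmol = 0.00142 mol.
Photons that must be absorbed: 0.00142 / 0.13 = 0.01092 mol.
Photon energy: hc/λ = 5.948×10⁻¹⁹ J; per mole, 3.582×10⁵ J mol⁻¹.
Energy required: 0.01092 × 3.582×10⁵ = 3900 J.

3900 J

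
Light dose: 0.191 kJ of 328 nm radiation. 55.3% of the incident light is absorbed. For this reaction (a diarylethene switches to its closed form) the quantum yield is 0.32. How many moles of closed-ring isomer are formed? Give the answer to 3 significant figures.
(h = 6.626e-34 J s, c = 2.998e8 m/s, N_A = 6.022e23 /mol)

Photon energy at 328 nm: hc/λ = (6.626e-34)(2.998e8)/(328e-9) = 6.056e-19 J.
Incident energy: 0.191 kJ = 191 J.
Photons incident: 191 / 6.056e-19 = 3.154e20, i.e. 3.154e20/6.022e23 = 5.237e-4 mol.
Photons absorbed: 0.553 × 5.237e-4 = 2.896e-4 mol.
Product: Φ × n_abs = 0.32 × 2.896e-4 = 9.267e-5 mol.

9.27e-5 mol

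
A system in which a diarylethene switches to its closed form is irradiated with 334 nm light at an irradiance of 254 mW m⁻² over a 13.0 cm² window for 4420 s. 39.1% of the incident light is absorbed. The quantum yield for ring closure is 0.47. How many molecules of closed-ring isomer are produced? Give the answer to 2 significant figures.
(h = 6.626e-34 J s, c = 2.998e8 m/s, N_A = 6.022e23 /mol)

Photon energy at 334 nm: hc/λ = (6.626e-34)(2.998e8)/(334e-9) = 5.948e-19 J.
Energy delivered: (254 mW m⁻²)(13.0e-4 m²)(4420 s) = 1.459 J.
Photons incident: 1.459 / 5.948e-19 = 2.453e18, i.e. 2.453e18/6.022e23 = 4.073e-6 mol.
Photons absorbed: 0.391 × 4.073e-6 = 1.593e-6 mol.
Product: Φ × n_abs = 0.47 × 1.593e-6 = 7.487e-7 mol.
As a count: 7.487e-7 × 6.022e23 = 4.5e17.

4.5e17 molecules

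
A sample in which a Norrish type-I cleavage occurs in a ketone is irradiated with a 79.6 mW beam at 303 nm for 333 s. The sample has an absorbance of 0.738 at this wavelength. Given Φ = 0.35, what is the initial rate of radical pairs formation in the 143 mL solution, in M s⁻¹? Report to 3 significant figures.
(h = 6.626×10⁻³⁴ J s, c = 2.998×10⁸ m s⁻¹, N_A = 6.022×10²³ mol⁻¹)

Photon energy at 303 nm: hc/λ = (6.626×10⁻³⁴)(2.998×10⁸)/(303×10⁻⁹) = 6.556×10⁻¹⁹ J.
Energy delivered: (79.6 mW)(333 s) = 26.51 J.
Photons incident: 26.51 / 6.556×10⁻¹⁹ = 4.044×10¹⁹, i.e. 4.044×10¹⁹/6.022×10²³ = 6.715×10⁻⁵ mol.
Fraction absorbed: 1 − 10^(−0.738) = 0.8172.
Photons absorbed: 0.8172 × 6.715×10⁻⁵ = 5.487×10⁻⁵ mol.
Product formed: 0.35 × 5.487×10⁻⁵ = 1.920×10⁻⁵ mol.
Rate: 1.920×10⁻⁵ mol / (333 s × 0.143 L) = 4.03×10⁻⁷ M s⁻¹.

4.03×10⁻⁷ M s⁻¹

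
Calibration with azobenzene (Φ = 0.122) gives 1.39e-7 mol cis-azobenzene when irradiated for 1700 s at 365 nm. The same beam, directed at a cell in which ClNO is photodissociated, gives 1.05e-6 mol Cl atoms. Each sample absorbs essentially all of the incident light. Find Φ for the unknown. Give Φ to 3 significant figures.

Φ = 0.922

Photons absorbed by the actinometer: 1.39e-7 / 0.122 = 1.139e-6 mol.
Φ(unknown) = 1.05e-6 / 1.139e-6 = 0.922.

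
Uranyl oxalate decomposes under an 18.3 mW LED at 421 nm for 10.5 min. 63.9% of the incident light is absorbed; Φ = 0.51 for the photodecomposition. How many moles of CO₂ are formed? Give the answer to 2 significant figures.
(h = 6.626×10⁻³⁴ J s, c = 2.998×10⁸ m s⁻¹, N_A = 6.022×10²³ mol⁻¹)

1.3×10⁻⁵ mol

Photon energy at 421 nm: hc/λ = (6.626×10⁻³⁴)(2.998×10⁸)/(421×10⁻⁹) = 4.718×10⁻¹⁹ J.
Energy delivered: (18.3 mW)(630 s) = 11.53 J.
Photons incident: 11.53 / 4.718×10⁻¹⁹ = 2.444×10¹⁹, i.e. 2.444×10¹⁹/6.022×10²³ = 4.058×10⁻⁵ mol.
Photons absorbed: 0.639 × 4.058×10⁻⁵ = 2.593×10⁻⁵ mol.
Product: Φ × n_abs = 0.51 × 2.593×10⁻⁵ = 1.322×10⁻⁵ mol.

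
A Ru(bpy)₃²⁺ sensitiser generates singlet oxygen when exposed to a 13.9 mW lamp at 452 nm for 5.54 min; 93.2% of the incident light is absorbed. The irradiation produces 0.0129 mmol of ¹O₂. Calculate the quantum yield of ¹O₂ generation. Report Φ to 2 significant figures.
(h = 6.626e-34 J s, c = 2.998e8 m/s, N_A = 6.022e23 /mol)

Φ = 0.79

Product: 0.0129 mmol = 1.29e-5 mol.
Photon energy at 452 nm: hc/λ = (6.626e-34)(2.998e8)/(452e-9) = 4.395e-19 J.
Energy delivered: (13.9 mW)(332.4 s) = 4.620 J.
Photons incident: 4.620 / 4.395e-19 = 1.051e19, i.e. 1.051e19/6.022e23 = 1.745e-5 mol.
Photons absorbed: 0.932 × 1.745e-5 = 1.626e-5 mol.
Φ = 1.29e-5 mol / 1.626e-5 mol photons = 0.79.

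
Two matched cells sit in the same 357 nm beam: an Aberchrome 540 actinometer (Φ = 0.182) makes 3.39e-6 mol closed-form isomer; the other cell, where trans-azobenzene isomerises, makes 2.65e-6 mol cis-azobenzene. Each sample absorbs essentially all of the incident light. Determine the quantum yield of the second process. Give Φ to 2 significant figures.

Photons absorbed by the actinometer: 3.39e-6 / 0.182 = 1.863e-5 mol.
Φ(unknown) = 2.65e-6 / 1.863e-5 = 0.14.

Φ = 0.14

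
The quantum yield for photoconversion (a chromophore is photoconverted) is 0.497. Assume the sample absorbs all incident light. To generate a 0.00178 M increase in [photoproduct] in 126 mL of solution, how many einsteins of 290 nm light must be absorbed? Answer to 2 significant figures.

4.5e-4 einstein

Product: (0.00178 M)(0.126 L) = 2.243e-4 mol.
Photons that must be absorbed: 2.243e-4 / 0.497 = 4.513e-4 mol.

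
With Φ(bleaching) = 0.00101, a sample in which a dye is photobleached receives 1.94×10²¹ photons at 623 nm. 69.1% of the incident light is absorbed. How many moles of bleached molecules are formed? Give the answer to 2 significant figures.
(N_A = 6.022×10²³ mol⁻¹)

2.2×10⁻⁶ mol

Moles of photons: 1.94×10²¹ / 6.022×10²³ = 0.003222 mol.
Photons absorbed: 0.691 × 0.003222 = 0.002226 mol.
Product: Φ × n_abs = 0.00101 × 0.002226 = 2.248×10⁻⁶ mol.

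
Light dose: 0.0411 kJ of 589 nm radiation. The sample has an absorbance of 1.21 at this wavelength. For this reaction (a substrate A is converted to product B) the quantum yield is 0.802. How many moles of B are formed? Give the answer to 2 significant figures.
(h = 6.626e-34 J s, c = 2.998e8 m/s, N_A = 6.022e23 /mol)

Photon energy at 589 nm: hc/λ = (6.626e-34)(2.998e8)/(589e-9) = 3.373e-19 J.
Incident energy: 0.0411 kJ = 41.1 J.
Photons incident: 41.1 / 3.373e-19 = 1.218e20, i.e. 1.218e20/6.022e23 = 2.023e-4 mol.
Fraction absorbed: 1 − 10^(−1.21) = 0.9383.
Photons absorbed: 0.9383 × 2.023e-4 = 1.898e-4 mol.
Product: Φ × n_abs = 0.802 × 1.898e-4 = 1.522e-4 mol.

1.5e-4 mol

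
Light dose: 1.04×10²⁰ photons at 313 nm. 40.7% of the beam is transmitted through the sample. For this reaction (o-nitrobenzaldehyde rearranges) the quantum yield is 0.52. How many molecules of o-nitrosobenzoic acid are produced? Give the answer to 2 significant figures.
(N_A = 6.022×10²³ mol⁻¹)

Moles of photons: 1.04×10²⁰ / 6.022×10²³ = 1.727×10⁻⁴ mol.
Fraction absorbed: 1 − 40.7/100 = 0.5930.
Photons absorbed: 0.5930 × 1.727×10⁻⁴ = 1.024×10⁻⁴ mol.
Product: Φ × n_abs = 0.52 × 1.024×10⁻⁴ = 5.325×10⁻⁵ mol.
As a count: 5.325×10⁻⁵ × 6.022×10²³ = 3.2×10¹⁹.

3.2×10¹⁹ molecules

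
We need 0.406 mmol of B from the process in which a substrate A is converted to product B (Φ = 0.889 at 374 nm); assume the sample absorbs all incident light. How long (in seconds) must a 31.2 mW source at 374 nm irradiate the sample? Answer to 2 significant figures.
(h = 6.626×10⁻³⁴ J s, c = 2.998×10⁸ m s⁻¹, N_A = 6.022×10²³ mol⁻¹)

t ≈ 4700 s

Product: 0.406 mmol = 4.06×10⁻⁴ mol.
Photons that must be absorbed: 4.06×10⁻⁴ / 0.889 = 4.567×10⁻⁴ mol.
Photon energy: hc/λ = 5.311×10⁻¹⁹ J; per mole, 3.198×10⁵ J mol⁻¹.
Energy required: 4.567×10⁻⁴ × 3.198×10⁵ = 146.1 J.
Time: 146.1 J / 0.0312 W = 4700 s.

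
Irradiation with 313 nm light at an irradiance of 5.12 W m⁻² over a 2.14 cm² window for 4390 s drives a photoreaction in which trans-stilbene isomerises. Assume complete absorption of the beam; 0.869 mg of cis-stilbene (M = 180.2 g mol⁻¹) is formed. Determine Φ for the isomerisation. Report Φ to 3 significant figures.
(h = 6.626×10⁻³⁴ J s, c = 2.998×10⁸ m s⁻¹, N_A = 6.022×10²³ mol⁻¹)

Product: 0.869 mg / 180.2 g mol⁻¹ = 4.822×10⁻⁶ mol.
Photon energy at 313 nm: hc/λ = (6.626×10⁻³⁴)(2.998×10⁸)/(313×10⁻⁹) = 6.347×10⁻¹⁹ J.
Energy delivered: (5.12 W m⁻²)(2.14×10⁻⁴ m²)(4390 s) = 4.810 J.
Photons incident: 4.810 / 6.347×10⁻¹⁹ = 7.578×10¹⁸, i.e. 7.578×10¹⁸/6.022×10²³ = 1.258×10⁻⁵ mol.
Φ = 4.822×10⁻⁶ mol / 1.258×10⁻⁵ mol photons = 0.383.

Φ = 0.383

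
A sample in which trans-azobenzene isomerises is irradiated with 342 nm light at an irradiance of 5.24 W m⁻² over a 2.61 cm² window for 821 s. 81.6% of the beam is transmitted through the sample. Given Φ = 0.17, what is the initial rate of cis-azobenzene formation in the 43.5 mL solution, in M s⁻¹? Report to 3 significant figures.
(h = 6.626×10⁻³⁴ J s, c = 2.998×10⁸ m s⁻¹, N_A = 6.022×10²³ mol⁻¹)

Photon energy at 342 nm: hc/λ = (6.626×10⁻³⁴)(2.998×10⁸)/(342×10⁻⁹) = 5.808×10⁻¹⁹ J.
Energy delivered: (5.24 W m⁻²)(2.61×10⁻⁴ m²)(821 s) = 1.123 J.
Photons incident: 1.123 / 5.808×10⁻¹⁹ = 1.934×10¹⁸, i.e. 1.934×10¹⁸/6.022×10²³ = 3.212×10⁻⁶ mol.
Fraction absorbed: 1 − 81.6/100 = 0.1840.
Photons absorbed: 0.1840 × 3.212×10⁻⁶ = 5.910×10⁻⁷ mol.
Product formed: 0.17 × 5.910×10⁻⁷ = 1.005×10⁻⁷ mol.
Rate: 1.005×10⁻⁷ mol / (821 s × 0.0435 L) = 2.81×10⁻⁹ M s⁻¹.

2.81×10⁻⁹ M s⁻¹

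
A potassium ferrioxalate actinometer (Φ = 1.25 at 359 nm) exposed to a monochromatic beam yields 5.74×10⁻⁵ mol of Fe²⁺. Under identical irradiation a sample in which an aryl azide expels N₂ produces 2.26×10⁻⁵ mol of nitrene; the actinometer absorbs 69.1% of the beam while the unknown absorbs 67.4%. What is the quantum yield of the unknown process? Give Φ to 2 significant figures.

Φ = 0.50

Photons absorbed by the actinometer: 5.74×10⁻⁵ / 1.25 = 4.592×10⁻⁵ mol.
Incident flux: 4.592×10⁻⁵ / 0.691 = 6.645×10⁻⁵ einstein.
Absorbed by unknown: 0.674 × 6.645×10⁻⁵ = 4.479×10⁻⁵ mol.
Φ(unknown) = 2.26×10⁻⁵ / 4.479×10⁻⁵ = 0.50.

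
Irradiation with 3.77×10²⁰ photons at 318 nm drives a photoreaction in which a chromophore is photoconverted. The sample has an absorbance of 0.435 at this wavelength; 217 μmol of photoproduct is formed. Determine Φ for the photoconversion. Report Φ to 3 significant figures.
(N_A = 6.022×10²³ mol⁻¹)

Product: 217 μmol = 2.17×10⁻⁴ mol.
Moles of photons: 3.77×10²⁰ / 6.022×10²³ = 6.260×10⁻⁴ mol.
Fraction absorbed: 1 − 10^(−0.435) = 0.6327.
Photons absorbed: 0.6327 × 6.260×10⁻⁴ = 3.961×10⁻⁴ mol.
Φ = 2.17×10⁻⁴ mol / 3.961×10⁻⁴ mol photons = 0.548.

Φ = 0.548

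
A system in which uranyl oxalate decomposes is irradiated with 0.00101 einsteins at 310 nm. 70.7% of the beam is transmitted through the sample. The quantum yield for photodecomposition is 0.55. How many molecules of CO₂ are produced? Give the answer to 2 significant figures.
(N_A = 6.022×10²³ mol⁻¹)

9.8×10¹⁹ molecules

Fraction absorbed: 1 − 70.7/100 = 0.2930.
Photons absorbed: 0.2930 × 0.00101 = 2.959×10⁻⁴ mol.
Product: Φ × n_abs = 0.55 × 2.959×10⁻⁴ = 1.627×10⁻⁴ mol.
As a count: 1.627×10⁻⁴ × 6.022×10²³ = 9.8×10¹⁹.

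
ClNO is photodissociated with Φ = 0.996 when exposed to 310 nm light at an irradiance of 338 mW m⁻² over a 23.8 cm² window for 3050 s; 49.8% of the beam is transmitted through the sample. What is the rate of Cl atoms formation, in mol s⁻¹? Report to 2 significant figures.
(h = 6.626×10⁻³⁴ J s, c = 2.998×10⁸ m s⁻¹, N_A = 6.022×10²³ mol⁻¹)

Photon energy at 310 nm: hc/λ = (6.626×10⁻³⁴)(2.998×10⁸)/(310×10⁻⁹) = 6.408×10⁻¹⁹ J.
Energy delivered: (338 mW m⁻²)(23.8×10⁻⁴ m²)(3050 s) = 2.454 J.
Photons incident: 2.454 / 6.408×10⁻¹⁹ = 3.830×10¹⁸, i.e. 3.830×10¹⁸/6.022×10²³ = 6.360×10⁻⁶ mol.
Fraction absorbed: 1 − 49.8/100 = 0.5020.
Photons absorbed: 0.5020 × 6.360×10⁻⁶ = 3.193×10⁻⁶ mol.
Product formed: 0.996 × 3.193×10⁻⁶ = 3.180×10⁻⁶ mol.
Rate: 3.180×10⁻⁶ / 3050 s = 1.0×10⁻⁹ mol s⁻¹.

1.0×10⁻⁹ mol s⁻¹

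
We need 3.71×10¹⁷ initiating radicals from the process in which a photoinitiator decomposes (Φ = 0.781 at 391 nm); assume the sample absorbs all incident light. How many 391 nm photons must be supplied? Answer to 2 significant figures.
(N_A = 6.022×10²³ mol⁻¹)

Product: 3.71×10¹⁷ / 6.022×10²³ = 6.161×10⁻⁷ mol.
Photons that must be absorbed: 6.161×10⁻⁷ / 0.781 = 7.889×10⁻⁷ mol.
Photon count: 7.889×10⁻⁷ × 6.022×10²³ = 4.8×10¹⁷.

4.8×10¹⁷ photons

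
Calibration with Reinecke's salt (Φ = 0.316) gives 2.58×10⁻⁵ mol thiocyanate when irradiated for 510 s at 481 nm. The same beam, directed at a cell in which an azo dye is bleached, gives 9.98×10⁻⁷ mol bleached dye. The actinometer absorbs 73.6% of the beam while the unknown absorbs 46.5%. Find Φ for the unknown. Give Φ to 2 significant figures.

Photons absorbed by the actinometer: 2.58×10⁻⁵ / 0.316 = 8.165×10⁻⁵ mol.
Incident flux: 8.165×10⁻⁵ / 0.736 = 1.109×10⁻⁴ einstein.
Absorbed by unknown: 0.465 × 1.109×10⁻⁴ = 5.157×10⁻⁵ mol.
Φ(unknown) = 9.98×10⁻⁷ / 5.157×10⁻⁵ = 0.019.

Φ = 0.019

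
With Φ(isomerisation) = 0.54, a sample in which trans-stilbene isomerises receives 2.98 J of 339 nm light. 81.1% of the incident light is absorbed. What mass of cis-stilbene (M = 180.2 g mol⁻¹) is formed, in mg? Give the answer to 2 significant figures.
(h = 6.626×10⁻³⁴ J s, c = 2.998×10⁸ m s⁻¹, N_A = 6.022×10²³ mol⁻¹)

Photon energy at 339 nm: hc/λ = (6.626×10⁻³⁴)(2.998×10⁸)/(339×10⁻⁹) = 5.860×10⁻¹⁹ J.
Photons incident: 2.98 / 5.860×10⁻¹⁹ = 5.085×10¹⁸, i.e. 5.085×10¹⁸/6.022×10²³ = 8.444×10⁻⁶ mol.
Photons absorbed: 0.811 × 8.444×10⁻⁶ = 6.848×10⁻⁶ mol.
Product: Φ × n_abs = 0.54 × 6.848×10⁻⁶ = 3.698×10⁻⁶ mol.
Mass: 3.698×10⁻⁶ × 180.2 = 6.664×10⁻⁴ g = 0.67 mg.

0.67 mg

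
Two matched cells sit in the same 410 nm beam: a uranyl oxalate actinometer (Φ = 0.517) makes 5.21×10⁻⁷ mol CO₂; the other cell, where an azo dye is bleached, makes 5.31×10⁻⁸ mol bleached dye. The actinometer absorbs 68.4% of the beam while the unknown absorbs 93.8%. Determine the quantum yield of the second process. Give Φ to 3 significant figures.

Photons absorbed by the actinometer: 5.21×10⁻⁷ / 0.517 = 1.008×10⁻⁶ mol.
Incident flux: 1.008×10⁻⁶ / 0.684 = 1.474×10⁻⁶ einstein.
Absorbed by unknown: 0.938 × 1.474×10⁻⁶ = 1.383×10⁻⁶ mol.
Φ(unknown) = 5.31×10⁻⁸ / 1.383×10⁻⁶ = 0.0384.

Φ = 0.0384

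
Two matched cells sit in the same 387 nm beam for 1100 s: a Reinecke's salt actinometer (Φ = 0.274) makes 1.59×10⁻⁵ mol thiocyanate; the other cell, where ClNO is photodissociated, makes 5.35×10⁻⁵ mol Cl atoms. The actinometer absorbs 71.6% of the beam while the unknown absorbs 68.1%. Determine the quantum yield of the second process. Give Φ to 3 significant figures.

Φ = 0.969

Photons absorbed by the actinometer: 1.59×10⁻⁵ / 0.274 = 5.803×10⁻⁵ mol.
Incident flux: 5.803×10⁻⁵ / 0.716 = 8.105×10⁻⁵ einstein.
Absorbed by unknown: 0.681 × 8.105×10⁻⁵ = 5.520×10⁻⁵ mol.
Φ(unknown) = 5.35×10⁻⁵ / 5.520×10⁻⁵ = 0.969.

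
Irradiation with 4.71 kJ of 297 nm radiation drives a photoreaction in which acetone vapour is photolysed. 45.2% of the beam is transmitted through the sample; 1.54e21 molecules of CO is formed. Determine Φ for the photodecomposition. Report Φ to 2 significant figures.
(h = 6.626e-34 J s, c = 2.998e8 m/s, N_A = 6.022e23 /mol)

Product: 1.54e21 / 6.022e23 = 0.002557 mol.
Photon energy at 297 nm: hc/λ = (6.626e-34)(2.998e8)/(297e-9) = 6.688e-19 J.
Incident energy: 4.71 kJ = 4710 J.
Photons incident: 4710 / 6.688e-19 = 7.042e21, i.e. 7.042e21/6.022e23 = 0.01169 mol.
Fraction absorbed: 1 − 45.2/100 = 0.5480.
Photons absorbed: 0.5480 × 0.01169 = 0.006406 mol.
Φ = 0.002557 mol / 0.006406 mol photons = 0.40.

Φ = 0.40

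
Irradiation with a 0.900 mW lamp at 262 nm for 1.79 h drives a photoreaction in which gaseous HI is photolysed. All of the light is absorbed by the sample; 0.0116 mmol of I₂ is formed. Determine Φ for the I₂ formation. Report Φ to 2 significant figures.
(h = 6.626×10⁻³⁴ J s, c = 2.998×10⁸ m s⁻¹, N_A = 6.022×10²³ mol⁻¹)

Φ = 0.91

Product: 0.0116 mmol = 1.16×10⁻⁵ mol.
Photon energy at 262 nm: hc/λ = (6.626×10⁻³⁴)(2.998×10⁸)/(262×10⁻⁹) = 7.582×10⁻¹⁹ J.
Energy delivered: (0.900 mW)(6444 s) = 5.800 J.
Photons incident: 5.800 / 7.582×10⁻¹⁹ = 7.650×10¹⁸, i.e. 7.650×10¹⁸/6.022×10²³ = 1.270×10⁻⁵ mol.
Φ = 1.16×10⁻⁵ mol / 1.270×10⁻⁵ mol photons = 0.91.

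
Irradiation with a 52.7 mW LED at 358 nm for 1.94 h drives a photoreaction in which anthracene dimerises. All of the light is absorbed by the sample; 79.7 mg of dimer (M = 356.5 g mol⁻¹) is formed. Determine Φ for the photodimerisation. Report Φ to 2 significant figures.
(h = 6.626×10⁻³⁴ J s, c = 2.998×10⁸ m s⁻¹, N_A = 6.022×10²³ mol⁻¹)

Product: 79.7 mg / 356.5 g mol⁻¹ = 2.236×10⁻⁴ mol.
Photon energy at 358 nm: hc/λ = (6.626×10⁻³⁴)(2.998×10⁸)/(358×10⁻⁹) = 5.549×10⁻¹⁹ J.
Energy delivered: (52.7 mW)(6984 s) = 368.1 J.
Photons incident: 368.1 / 5.549×10⁻¹⁹ = 6.634×10²⁰, i.e. 6.634×10²⁰/6.022×10²³ = 0.001102 mol.
Φ = 2.236×10⁻⁴ mol / 0.001102 mol photons = 0.20.

Φ = 0.20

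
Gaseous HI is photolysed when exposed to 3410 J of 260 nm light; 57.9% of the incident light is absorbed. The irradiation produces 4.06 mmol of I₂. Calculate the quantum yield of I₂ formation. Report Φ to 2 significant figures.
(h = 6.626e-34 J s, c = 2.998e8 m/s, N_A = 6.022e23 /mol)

Product: 4.06 mmol = 0.00406 mol.
Photon energy at 260 nm: hc/λ = (6.626e-34)(2.998e8)/(260e-9) = 7.640e-19 J.
Photons incident: 3410 / 7.640e-19 = 4.463e21, i.e. 4.463e21/6.022e23 = 0.007411 mol.
Photons absorbed: 0.579 × 0.007411 = 0.004291 mol.
Φ = 0.00406 mol / 0.004291 mol photons = 0.95.

Φ = 0.95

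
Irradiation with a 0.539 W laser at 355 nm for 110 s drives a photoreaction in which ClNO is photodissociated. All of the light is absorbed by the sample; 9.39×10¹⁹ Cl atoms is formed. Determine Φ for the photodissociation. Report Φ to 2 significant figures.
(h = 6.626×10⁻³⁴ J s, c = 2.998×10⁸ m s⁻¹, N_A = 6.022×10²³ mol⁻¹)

Product: 9.39×10¹⁹ / 6.022×10²³ = 1.559×10⁻⁴ mol.
Photon energy at 355 nm: hc/λ = (6.626×10⁻³⁴)(2.998×10⁸)/(355×10⁻⁹) = 5.596×10⁻¹⁹ J.
Energy delivered: (0.539 W)(110 s) = 59.29 J.
Photons incident: 59.29 / 5.596×10⁻¹⁹ = 1.060×10²⁰, i.e. 1.060×10²⁰/6.022×10²³ = 1.760×10⁻⁴ mol.
Φ = 1.559×10⁻⁴ mol / 1.760×10⁻⁴ mol photons = 0.89.

Φ = 0.89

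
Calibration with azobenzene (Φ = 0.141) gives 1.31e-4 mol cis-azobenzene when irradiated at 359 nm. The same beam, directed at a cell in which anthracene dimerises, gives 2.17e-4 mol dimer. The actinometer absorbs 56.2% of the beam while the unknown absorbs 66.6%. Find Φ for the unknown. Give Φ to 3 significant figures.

Photons absorbed by the actinometer: 1.31e-4 / 0.141 = 9.291e-4 mol.
Incident flux: 9.291e-4 / 0.562 = 0.001653 einstein.
Absorbed by unknown: 0.666 × 0.001653 = 0.001101 mol.
Φ(unknown) = 2.17e-4 / 0.001101 = 0.197.

Φ = 0.197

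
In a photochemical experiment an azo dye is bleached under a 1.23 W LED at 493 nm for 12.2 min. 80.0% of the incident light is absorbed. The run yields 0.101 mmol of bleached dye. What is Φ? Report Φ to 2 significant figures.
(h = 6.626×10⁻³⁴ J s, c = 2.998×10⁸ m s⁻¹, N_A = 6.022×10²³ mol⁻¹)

Φ = 0.034

Product: 0.101 mmol = 1.01×10⁻⁴ mol.
Photon energy at 493 nm: hc/λ = (6.626×10⁻³⁴)(2.998×10⁸)/(493×10⁻⁹) = 4.029×10⁻¹⁹ J.
Energy delivered: (1.23 W)(732 s) = 900.4 J.
Photons incident: 900.4 / 4.029×10⁻¹⁹ = 2.235×10²¹, i.e. 2.235×10²¹/6.022×10²³ = 0.003711 mol.
Photons absorbed: 0.800 × 0.003711 = 0.002969 mol.
Φ = 1.01×10⁻⁴ mol / 0.002969 mol photons = 0.034.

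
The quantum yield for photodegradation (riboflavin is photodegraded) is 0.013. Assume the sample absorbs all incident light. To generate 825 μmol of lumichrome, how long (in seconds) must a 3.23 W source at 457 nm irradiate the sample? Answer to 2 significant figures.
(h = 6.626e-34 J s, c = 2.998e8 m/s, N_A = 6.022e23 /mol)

t ≈ 5100 s

Product: 825 μmol = 8.25e-4 mol.
Photons that must be absorbed: 8.25e-4 / 0.013 = 0.06346 mol.
Photon energy: hc/λ = 4.347e-19 J; per mole, 2.618e5 J mol⁻¹.
Energy required: 0.06346 × 2.618e5 = 1.661e4 J.
Time: 1.661e4 J / 3.23 W = 5100 s.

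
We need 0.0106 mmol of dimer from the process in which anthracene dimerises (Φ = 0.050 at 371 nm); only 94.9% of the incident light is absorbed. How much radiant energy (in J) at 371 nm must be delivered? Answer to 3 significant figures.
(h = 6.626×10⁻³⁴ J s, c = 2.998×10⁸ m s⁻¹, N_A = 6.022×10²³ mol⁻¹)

72.0 J

Product: 0.0106 mmol = 1.06×10⁻⁵ mol.
Photons that must be absorbed: 1.06×10⁻⁵ / 0.050 = 2.120×10⁻⁴ mol.
Incident photons needed: 2.120×10⁻⁴ / 0.949 = 2.234×10⁻⁴ mol.
Photon energy: hc/λ = 5.354×10⁻¹⁹ J; per mole, 3.224×10⁵ J mol⁻¹.
Energy required: 2.234×10⁻⁴ × 3.224×10⁵ = 72.0 J.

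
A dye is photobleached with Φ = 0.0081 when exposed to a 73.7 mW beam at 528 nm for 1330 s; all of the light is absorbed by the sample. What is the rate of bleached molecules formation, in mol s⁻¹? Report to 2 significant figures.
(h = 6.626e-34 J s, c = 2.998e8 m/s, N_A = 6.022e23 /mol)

2.6e-9 mol s⁻¹

Photon energy at 528 nm: hc/λ = (6.626e-34)(2.998e8)/(528e-9) = 3.762e-19 J.
Energy delivered: (73.7 mW)(1330 s) = 98.02 J.
Photons incident: 98.02 / 3.762e-19 = 2.606e20, i.e. 2.606e20/6.022e23 = 4.327e-4 mol.
Product formed: 0.0081 × 4.327e-4 = 3.505e-6 mol.
Rate: 3.505e-6 / 1330 s = 2.6e-9 mol s⁻¹.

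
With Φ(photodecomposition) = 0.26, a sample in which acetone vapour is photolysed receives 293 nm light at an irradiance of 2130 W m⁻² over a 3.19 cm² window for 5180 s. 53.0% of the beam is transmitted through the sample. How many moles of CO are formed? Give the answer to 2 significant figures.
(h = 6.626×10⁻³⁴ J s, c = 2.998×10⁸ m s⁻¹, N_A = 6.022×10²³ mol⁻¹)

Photon energy at 293 nm: hc/λ = (6.626×10⁻³⁴)(2.998×10⁸)/(293×10⁻⁹) = 6.780×10⁻¹⁹ J.
Energy delivered: (2130 W m⁻²)(3.19×10⁻⁴ m²)(5180 s) = 3520 J.
Photons incident: 3520 / 6.780×10⁻¹⁹ = 5.192×10²¹, i.e. 5.192×10²¹/6.022×10²³ = 0.008622 mol.
Fraction absorbed: 1 − 53.0/100 = 0.4700.
Photons absorbed: 0.4700 × 0.008622 = 0.004052 mol.
Product: Φ × n_abs = 0.26 × 0.004052 = 0.001054 mol.

0.0011 mol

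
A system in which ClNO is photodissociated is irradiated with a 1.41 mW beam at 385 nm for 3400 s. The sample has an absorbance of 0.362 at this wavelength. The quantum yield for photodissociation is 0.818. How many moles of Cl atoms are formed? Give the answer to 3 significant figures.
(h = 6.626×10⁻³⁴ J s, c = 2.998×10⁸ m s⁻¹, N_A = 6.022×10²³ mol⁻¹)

Photon energy at 385 nm: hc/λ = (6.626×10⁻³⁴)(2.998×10⁸)/(385×10⁻⁹) = 5.160×10⁻¹⁹ J.
Energy delivered: (1.41 mW)(3400 s) = 4.794 J.
Photons incident: 4.794 / 5.160×10⁻¹⁹ = 9.291×10¹⁸, i.e. 9.291×10¹⁸/6.022×10²³ = 1.543×10⁻⁵ mol.
Fraction absorbed: 1 − 10^(−0.362) = 0.5655.
Photons absorbed: 0.5655 × 1.543×10⁻⁵ = 8.726×10⁻⁶ mol.
Product: Φ × n_abs = 0.818 × 8.726×10⁻⁶ = 7.138×10⁻⁶ mol.

7.14×10⁻⁶ mol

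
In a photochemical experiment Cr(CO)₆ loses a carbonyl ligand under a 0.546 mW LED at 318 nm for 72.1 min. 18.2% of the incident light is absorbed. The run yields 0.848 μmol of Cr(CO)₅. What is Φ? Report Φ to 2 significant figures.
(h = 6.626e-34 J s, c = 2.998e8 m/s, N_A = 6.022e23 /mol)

Product: 0.848 μmol = 8.48e-7 mol.
Photon energy at 318 nm: hc/λ = (6.626e-34)(2.998e8)/(318e-9) = 6.247e-19 J.
Energy delivered: (0.546 mW)(4326 s) = 2.362 J.
Photons incident: 2.362 / 6.247e-19 = 3.781e18, i.e. 3.781e18/6.022e23 = 6.279e-6 mol.
Photons absorbed: 0.182 × 6.279e-6 = 1.143e-6 mol.
Φ = 8.48e-7 mol / 1.143e-6 mol photons = 0.74.

Φ = 0.74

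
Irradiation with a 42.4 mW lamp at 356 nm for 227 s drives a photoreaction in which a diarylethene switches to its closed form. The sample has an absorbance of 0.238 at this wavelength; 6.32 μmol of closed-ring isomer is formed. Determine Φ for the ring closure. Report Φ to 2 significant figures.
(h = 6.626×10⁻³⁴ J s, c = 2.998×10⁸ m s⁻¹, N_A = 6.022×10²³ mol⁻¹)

Product: 6.32 μmol = 6.32×10⁻⁶ mol.
Photon energy at 356 nm: hc/λ = (6.626×10⁻³⁴)(2.998×10⁸)/(356×10⁻⁹) = 5.580×10⁻¹⁹ J.
Energy delivered: (42.4 mW)(227 s) = 9.625 J.
Photons incident: 9.625 / 5.580×10⁻¹⁹ = 1.725×10¹⁹, i.e. 1.725×10¹⁹/6.022×10²³ = 2.864×10⁻⁵ mol.
Fraction absorbed: 1 − 10^(−0.238) = 0.4219.
Photons absorbed: 0.4219 × 2.864×10⁻⁵ = 1.208×10⁻⁵ mol.
Φ = 6.32×10⁻⁶ mol / 1.208×10⁻⁵ mol photons = 0.52.

Φ = 0.52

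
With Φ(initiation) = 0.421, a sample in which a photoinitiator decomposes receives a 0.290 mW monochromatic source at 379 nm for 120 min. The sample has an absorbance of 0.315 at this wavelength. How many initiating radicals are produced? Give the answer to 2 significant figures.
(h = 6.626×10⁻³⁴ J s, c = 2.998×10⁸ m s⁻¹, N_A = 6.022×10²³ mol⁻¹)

Photon energy at 379 nm: hc/λ = (6.626×10⁻³⁴)(2.998×10⁸)/(379×10⁻⁹) = 5.241×10⁻¹⁹ J.
Energy delivered: (0.290 mW)(7200 s) = 2.088 J.
Photons incident: 2.088 / 5.241×10⁻¹⁹ = 3.984×10¹⁸, i.e. 3.984×10¹⁸/6.022×10²³ = 6.616×10⁻⁶ mol.
Fraction absorbed: 1 − 10^(−0.315) = 0.5158.
Photons absorbed: 0.5158 × 6.616×10⁻⁶ = 3.413×10⁻⁶ mol.
Product: Φ × n_abs = 0.421 × 3.413×10⁻⁶ = 1.437×10⁻⁶ mol.
As a count: 1.437×10⁻⁶ × 6.022×10²³ = 8.7×10¹⁷.

8.7×10¹⁷ initiating radicals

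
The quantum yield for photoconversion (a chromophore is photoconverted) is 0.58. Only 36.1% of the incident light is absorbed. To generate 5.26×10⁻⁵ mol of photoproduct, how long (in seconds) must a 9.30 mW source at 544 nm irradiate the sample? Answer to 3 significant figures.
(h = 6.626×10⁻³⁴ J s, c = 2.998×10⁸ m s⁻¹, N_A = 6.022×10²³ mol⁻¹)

Photons that must be absorbed: 5.26×10⁻⁵ / 0.58 = 9.069×10⁻⁵ mol.
Incident photons needed: 9.069×10⁻⁵ / 0.361 = 2.512×10⁻⁴ mol.
Photon energy: hc/λ = 3.652×10⁻¹⁹ J; per mole, 2.199×10⁵ J mol⁻¹.
Energy required: 2.512×10⁻⁴ × 2.199×10⁵ = 55.24 J.
Time: 55.24 J / 0.0093 W = 5940 s.

t ≈ 5940 s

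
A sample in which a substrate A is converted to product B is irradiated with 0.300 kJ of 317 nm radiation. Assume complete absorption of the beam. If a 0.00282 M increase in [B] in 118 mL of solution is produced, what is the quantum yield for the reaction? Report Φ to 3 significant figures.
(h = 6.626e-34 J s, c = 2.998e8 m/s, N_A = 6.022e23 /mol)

Product: (0.00282 M)(0.118 L) = 3.328e-4 mol.
Photon energy at 317 nm: hc/λ = (6.626e-34)(2.998e8)/(317e-9) = 6.266e-19 J.
Incident energy: 0.300 kJ = 300 J.
Photons incident: 300 / 6.266e-19 = 4.788e20, i.e. 4.788e20/6.022e23 = 7.951e-4 mol.
Φ = 3.328e-4 mol / 7.951e-4 mol photons = 0.419.

Φ = 0.419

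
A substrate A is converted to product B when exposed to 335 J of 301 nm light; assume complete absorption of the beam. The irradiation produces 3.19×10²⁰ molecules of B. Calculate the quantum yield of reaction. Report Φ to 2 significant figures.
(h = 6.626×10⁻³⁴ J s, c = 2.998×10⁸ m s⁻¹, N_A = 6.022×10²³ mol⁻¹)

Φ = 0.63

Product: 3.19×10²⁰ / 6.022×10²³ = 5.297×10⁻⁴ mol.
Photon energy at 301 nm: hc/λ = (6.626×10⁻³⁴)(2.998×10⁸)/(301×10⁻⁹) = 6.600×10⁻¹⁹ J.
Photons incident: 335 / 6.600×10⁻¹⁹ = 5.076×10²⁰, i.e. 5.076×10²⁰/6.022×10²³ = 8.429×10⁻⁴ mol.
Φ = 5.297×10⁻⁴ mol / 8.429×10⁻⁴ mol photons = 0.63.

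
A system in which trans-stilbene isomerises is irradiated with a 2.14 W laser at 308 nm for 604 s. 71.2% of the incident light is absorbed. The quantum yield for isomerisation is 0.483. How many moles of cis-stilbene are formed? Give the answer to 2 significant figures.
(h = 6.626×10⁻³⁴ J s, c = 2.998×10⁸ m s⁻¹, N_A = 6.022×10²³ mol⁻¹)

0.0011 mol

Photon energy at 308 nm: hc/λ = (6.626×10⁻³⁴)(2.998×10⁸)/(308×10⁻⁹) = 6.450×10⁻¹⁹ J.
Energy delivered: (2.14 W)(604 s) = 1293 J.
Photons incident: 1293 / 6.450×10⁻¹⁹ = 2.005×10²¹, i.e. 2.005×10²¹/6.022×10²³ = 0.003329 mol.
Photons absorbed: 0.712 × 0.003329 = 0.002370 mol.
Product: Φ × n_abs = 0.483 × 0.002370 = 0.001145 mol.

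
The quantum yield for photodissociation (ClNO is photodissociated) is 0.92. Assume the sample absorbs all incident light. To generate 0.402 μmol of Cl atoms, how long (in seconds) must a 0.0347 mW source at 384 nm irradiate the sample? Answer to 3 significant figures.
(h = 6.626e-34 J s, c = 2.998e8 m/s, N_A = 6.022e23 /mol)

Product: 0.402 μmol = 4.02e-7 mol.
Photons that must be absorbed: 4.02e-7 / 0.92 = 4.370e-7 mol.
Photon energy: hc/λ = 5.173e-19 J; per mole, 3.115e5 J mol⁻¹.
Energy required: 4.370e-7 × 3.115e5 = 0.1361 J.
Time: 0.1361 J / 3.47e-05 W = 3920 s.

t ≈ 3920 s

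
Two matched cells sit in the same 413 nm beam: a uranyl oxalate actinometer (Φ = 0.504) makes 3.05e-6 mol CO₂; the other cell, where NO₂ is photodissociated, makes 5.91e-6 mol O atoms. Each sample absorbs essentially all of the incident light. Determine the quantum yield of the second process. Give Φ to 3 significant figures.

Photons absorbed by the actinometer: 3.05e-6 / 0.504 = 6.052e-6 mol.
Φ(unknown) = 5.91e-6 / 6.052e-6 = 0.977.

Φ = 0.977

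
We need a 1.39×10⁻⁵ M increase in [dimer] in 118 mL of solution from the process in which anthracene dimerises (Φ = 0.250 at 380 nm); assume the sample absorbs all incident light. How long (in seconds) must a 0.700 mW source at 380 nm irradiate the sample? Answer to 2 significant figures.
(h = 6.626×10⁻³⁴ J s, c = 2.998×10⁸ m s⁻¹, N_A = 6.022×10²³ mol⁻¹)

t ≈ 3000 s

Product: (1.39×10⁻⁵ M)(0.118 L) = 1.640×10⁻⁶ mol.
Photons that must be absorbed: 1.640×10⁻⁶ / 0.250 = 6.560×10⁻⁶ mol.
Photon energy: hc/λ = 5.228×10⁻¹⁹ J; per mole, 3.148×10⁵ J mol⁻¹.
Energy required: 6.560×10⁻⁶ × 3.148×10⁵ = 2.065 J.
Time: 2.065 J / 0.0007 W = 3000 s.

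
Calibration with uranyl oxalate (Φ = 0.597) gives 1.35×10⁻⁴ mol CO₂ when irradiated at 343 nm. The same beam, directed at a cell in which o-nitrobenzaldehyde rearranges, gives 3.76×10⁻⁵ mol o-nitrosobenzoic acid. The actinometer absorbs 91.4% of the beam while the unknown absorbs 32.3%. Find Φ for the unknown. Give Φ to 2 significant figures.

Φ = 0.47

Photons absorbed by the actinometer: 1.35×10⁻⁴ / 0.597 = 2.261×10⁻⁴ mol.
Incident flux: 2.261×10⁻⁴ / 0.914 = 2.474×10⁻⁴ einstein.
Absorbed by unknown: 0.323 × 2.474×10⁻⁴ = 7.991×10⁻⁵ mol.
Φ(unknown) = 3.76×10⁻⁵ / 7.991×10⁻⁵ = 0.47.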